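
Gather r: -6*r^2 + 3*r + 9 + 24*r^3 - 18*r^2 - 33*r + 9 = 24*r^3 - 24*r^2 - 30*r + 18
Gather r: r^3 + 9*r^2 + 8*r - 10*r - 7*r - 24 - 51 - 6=r^3 + 9*r^2 - 9*r - 81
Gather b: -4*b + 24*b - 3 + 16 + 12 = 20*b + 25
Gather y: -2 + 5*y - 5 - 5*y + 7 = 0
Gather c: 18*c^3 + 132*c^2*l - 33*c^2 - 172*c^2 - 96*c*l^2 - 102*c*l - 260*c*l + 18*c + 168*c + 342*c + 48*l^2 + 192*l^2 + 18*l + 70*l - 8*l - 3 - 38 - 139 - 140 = 18*c^3 + c^2*(132*l - 205) + c*(-96*l^2 - 362*l + 528) + 240*l^2 + 80*l - 320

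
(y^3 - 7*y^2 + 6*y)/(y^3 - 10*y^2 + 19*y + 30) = y*(y - 1)/(y^2 - 4*y - 5)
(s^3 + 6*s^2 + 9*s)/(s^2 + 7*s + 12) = s*(s + 3)/(s + 4)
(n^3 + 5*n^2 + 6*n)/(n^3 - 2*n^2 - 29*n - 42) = n/(n - 7)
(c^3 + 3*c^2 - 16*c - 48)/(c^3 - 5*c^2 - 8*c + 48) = (c + 4)/(c - 4)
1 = 1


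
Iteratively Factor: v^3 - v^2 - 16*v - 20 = (v + 2)*(v^2 - 3*v - 10) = (v + 2)^2*(v - 5)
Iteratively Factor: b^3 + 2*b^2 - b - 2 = (b + 1)*(b^2 + b - 2) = (b + 1)*(b + 2)*(b - 1)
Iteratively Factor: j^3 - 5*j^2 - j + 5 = (j - 1)*(j^2 - 4*j - 5) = (j - 1)*(j + 1)*(j - 5)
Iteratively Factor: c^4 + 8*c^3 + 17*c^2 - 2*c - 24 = (c + 3)*(c^3 + 5*c^2 + 2*c - 8) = (c + 3)*(c + 4)*(c^2 + c - 2) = (c + 2)*(c + 3)*(c + 4)*(c - 1)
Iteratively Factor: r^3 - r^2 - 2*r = (r)*(r^2 - r - 2) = r*(r + 1)*(r - 2)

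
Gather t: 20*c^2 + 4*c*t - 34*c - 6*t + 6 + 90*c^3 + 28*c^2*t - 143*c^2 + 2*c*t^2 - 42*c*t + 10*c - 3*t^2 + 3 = 90*c^3 - 123*c^2 - 24*c + t^2*(2*c - 3) + t*(28*c^2 - 38*c - 6) + 9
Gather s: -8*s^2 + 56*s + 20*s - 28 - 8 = -8*s^2 + 76*s - 36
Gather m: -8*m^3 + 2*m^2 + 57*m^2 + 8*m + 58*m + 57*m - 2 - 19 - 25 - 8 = -8*m^3 + 59*m^2 + 123*m - 54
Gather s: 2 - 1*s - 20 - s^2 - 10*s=-s^2 - 11*s - 18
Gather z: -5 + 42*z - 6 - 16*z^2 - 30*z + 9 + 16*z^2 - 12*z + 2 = 0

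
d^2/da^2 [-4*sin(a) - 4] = 4*sin(a)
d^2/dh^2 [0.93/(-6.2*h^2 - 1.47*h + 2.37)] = (71.4984*h^2 + 16.95204*h - 0.93*(12.4*h + 1.47)*(24.8*h + 2.94) - 27.33084)/(6.2*h^2 + 1.47*h - 2.37)^3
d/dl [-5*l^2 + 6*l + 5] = 6 - 10*l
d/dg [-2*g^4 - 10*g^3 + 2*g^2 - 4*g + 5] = -8*g^3 - 30*g^2 + 4*g - 4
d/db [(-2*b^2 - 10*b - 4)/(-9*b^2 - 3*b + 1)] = 2*(-42*b^2 - 38*b - 11)/(81*b^4 + 54*b^3 - 9*b^2 - 6*b + 1)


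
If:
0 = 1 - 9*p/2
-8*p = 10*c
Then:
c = -8/45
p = 2/9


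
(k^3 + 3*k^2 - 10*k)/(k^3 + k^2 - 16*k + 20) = k/(k - 2)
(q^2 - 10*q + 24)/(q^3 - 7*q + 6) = (q^2 - 10*q + 24)/(q^3 - 7*q + 6)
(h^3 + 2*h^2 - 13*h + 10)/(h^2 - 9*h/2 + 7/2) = 2*(h^2 + 3*h - 10)/(2*h - 7)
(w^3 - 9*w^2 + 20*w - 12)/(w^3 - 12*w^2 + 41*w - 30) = (w - 2)/(w - 5)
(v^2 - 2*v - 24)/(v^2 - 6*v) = (v + 4)/v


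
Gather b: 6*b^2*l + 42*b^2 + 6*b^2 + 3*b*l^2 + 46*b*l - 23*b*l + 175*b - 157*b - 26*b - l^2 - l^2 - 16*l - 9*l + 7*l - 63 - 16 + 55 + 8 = b^2*(6*l + 48) + b*(3*l^2 + 23*l - 8) - 2*l^2 - 18*l - 16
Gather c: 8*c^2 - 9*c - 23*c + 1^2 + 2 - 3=8*c^2 - 32*c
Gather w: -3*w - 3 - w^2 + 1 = -w^2 - 3*w - 2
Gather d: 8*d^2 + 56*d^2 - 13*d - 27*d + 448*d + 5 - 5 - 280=64*d^2 + 408*d - 280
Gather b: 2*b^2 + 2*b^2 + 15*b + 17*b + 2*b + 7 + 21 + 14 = 4*b^2 + 34*b + 42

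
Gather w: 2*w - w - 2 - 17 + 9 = w - 10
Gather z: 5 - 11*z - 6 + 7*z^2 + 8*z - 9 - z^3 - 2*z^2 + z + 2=-z^3 + 5*z^2 - 2*z - 8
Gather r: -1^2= -1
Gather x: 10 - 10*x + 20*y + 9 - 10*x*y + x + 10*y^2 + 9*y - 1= x*(-10*y - 9) + 10*y^2 + 29*y + 18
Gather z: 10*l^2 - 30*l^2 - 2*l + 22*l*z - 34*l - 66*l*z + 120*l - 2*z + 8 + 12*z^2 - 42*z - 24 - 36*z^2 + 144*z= -20*l^2 + 84*l - 24*z^2 + z*(100 - 44*l) - 16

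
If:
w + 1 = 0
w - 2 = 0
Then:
No Solution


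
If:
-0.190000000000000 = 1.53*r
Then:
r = -0.12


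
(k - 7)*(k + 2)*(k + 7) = k^3 + 2*k^2 - 49*k - 98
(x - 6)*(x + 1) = x^2 - 5*x - 6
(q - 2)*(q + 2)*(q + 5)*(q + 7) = q^4 + 12*q^3 + 31*q^2 - 48*q - 140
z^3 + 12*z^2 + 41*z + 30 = (z + 1)*(z + 5)*(z + 6)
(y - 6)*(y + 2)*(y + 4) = y^3 - 28*y - 48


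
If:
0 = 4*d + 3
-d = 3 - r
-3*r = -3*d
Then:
No Solution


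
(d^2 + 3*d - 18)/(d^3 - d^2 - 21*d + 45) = (d + 6)/(d^2 + 2*d - 15)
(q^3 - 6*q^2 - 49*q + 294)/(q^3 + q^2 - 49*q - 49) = (q - 6)/(q + 1)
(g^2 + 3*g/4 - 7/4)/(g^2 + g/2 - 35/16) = 4*(g - 1)/(4*g - 5)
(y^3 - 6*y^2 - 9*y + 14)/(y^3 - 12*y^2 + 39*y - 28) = (y + 2)/(y - 4)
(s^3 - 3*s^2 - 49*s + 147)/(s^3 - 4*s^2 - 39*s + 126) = (s + 7)/(s + 6)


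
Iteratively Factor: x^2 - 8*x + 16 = (x - 4)*(x - 4)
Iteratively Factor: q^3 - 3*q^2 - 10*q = (q)*(q^2 - 3*q - 10) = q*(q + 2)*(q - 5)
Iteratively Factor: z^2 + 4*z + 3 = (z + 3)*(z + 1)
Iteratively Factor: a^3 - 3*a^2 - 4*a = (a - 4)*(a^2 + a) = (a - 4)*(a + 1)*(a)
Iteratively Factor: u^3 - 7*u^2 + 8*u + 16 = (u - 4)*(u^2 - 3*u - 4) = (u - 4)*(u + 1)*(u - 4)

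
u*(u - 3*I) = u^2 - 3*I*u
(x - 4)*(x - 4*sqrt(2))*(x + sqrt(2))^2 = x^4 - 4*x^3 - 2*sqrt(2)*x^3 - 14*x^2 + 8*sqrt(2)*x^2 - 8*sqrt(2)*x + 56*x + 32*sqrt(2)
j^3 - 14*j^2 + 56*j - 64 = (j - 8)*(j - 4)*(j - 2)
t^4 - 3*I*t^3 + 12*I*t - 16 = (t - 2)*(t + 2)*(t - 4*I)*(t + I)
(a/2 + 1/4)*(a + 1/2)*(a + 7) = a^3/2 + 4*a^2 + 29*a/8 + 7/8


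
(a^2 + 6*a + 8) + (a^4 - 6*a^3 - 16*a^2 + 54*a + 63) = a^4 - 6*a^3 - 15*a^2 + 60*a + 71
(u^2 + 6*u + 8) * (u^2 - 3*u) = u^4 + 3*u^3 - 10*u^2 - 24*u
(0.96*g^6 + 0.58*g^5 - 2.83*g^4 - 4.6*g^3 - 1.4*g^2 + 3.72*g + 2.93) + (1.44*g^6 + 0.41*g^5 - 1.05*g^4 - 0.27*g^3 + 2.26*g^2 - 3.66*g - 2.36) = 2.4*g^6 + 0.99*g^5 - 3.88*g^4 - 4.87*g^3 + 0.86*g^2 + 0.0600000000000001*g + 0.57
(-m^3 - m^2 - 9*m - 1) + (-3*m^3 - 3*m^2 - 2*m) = -4*m^3 - 4*m^2 - 11*m - 1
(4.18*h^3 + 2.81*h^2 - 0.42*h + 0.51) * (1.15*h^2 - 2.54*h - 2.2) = 4.807*h^5 - 7.3857*h^4 - 16.8164*h^3 - 4.5287*h^2 - 0.3714*h - 1.122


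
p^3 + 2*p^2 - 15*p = p*(p - 3)*(p + 5)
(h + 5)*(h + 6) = h^2 + 11*h + 30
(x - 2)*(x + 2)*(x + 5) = x^3 + 5*x^2 - 4*x - 20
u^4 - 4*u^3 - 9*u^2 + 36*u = u*(u - 4)*(u - 3)*(u + 3)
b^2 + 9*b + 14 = (b + 2)*(b + 7)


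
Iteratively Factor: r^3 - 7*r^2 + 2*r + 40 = (r - 4)*(r^2 - 3*r - 10) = (r - 5)*(r - 4)*(r + 2)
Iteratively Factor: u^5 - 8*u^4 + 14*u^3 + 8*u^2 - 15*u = (u - 5)*(u^4 - 3*u^3 - u^2 + 3*u) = (u - 5)*(u - 3)*(u^3 - u) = u*(u - 5)*(u - 3)*(u^2 - 1) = u*(u - 5)*(u - 3)*(u - 1)*(u + 1)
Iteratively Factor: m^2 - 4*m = (m - 4)*(m)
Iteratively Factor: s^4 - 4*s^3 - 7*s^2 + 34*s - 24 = (s - 1)*(s^3 - 3*s^2 - 10*s + 24) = (s - 1)*(s + 3)*(s^2 - 6*s + 8) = (s - 2)*(s - 1)*(s + 3)*(s - 4)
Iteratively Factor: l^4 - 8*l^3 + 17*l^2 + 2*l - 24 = (l - 2)*(l^3 - 6*l^2 + 5*l + 12) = (l - 2)*(l + 1)*(l^2 - 7*l + 12) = (l - 3)*(l - 2)*(l + 1)*(l - 4)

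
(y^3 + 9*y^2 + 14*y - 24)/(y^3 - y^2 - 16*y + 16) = (y + 6)/(y - 4)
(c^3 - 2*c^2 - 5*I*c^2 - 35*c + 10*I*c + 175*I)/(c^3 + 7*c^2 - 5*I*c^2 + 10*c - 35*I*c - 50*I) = (c - 7)/(c + 2)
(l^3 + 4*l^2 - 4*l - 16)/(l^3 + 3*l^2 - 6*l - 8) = (l + 2)/(l + 1)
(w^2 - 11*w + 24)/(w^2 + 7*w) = (w^2 - 11*w + 24)/(w*(w + 7))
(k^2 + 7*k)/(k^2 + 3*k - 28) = k/(k - 4)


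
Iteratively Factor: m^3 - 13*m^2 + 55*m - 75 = (m - 5)*(m^2 - 8*m + 15) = (m - 5)*(m - 3)*(m - 5)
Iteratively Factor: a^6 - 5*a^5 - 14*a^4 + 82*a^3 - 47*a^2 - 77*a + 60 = (a - 5)*(a^5 - 14*a^3 + 12*a^2 + 13*a - 12) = (a - 5)*(a - 1)*(a^4 + a^3 - 13*a^2 - a + 12) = (a - 5)*(a - 1)^2*(a^3 + 2*a^2 - 11*a - 12) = (a - 5)*(a - 1)^2*(a + 4)*(a^2 - 2*a - 3) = (a - 5)*(a - 3)*(a - 1)^2*(a + 4)*(a + 1)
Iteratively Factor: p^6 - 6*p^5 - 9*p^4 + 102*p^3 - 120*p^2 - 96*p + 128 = (p - 4)*(p^5 - 2*p^4 - 17*p^3 + 34*p^2 + 16*p - 32) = (p - 4)*(p + 4)*(p^4 - 6*p^3 + 7*p^2 + 6*p - 8) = (p - 4)*(p - 2)*(p + 4)*(p^3 - 4*p^2 - p + 4) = (p - 4)^2*(p - 2)*(p + 4)*(p^2 - 1) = (p - 4)^2*(p - 2)*(p + 1)*(p + 4)*(p - 1)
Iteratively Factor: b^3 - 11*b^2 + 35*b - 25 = (b - 5)*(b^2 - 6*b + 5) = (b - 5)^2*(b - 1)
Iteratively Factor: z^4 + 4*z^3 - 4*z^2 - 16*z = (z - 2)*(z^3 + 6*z^2 + 8*z) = (z - 2)*(z + 4)*(z^2 + 2*z) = z*(z - 2)*(z + 4)*(z + 2)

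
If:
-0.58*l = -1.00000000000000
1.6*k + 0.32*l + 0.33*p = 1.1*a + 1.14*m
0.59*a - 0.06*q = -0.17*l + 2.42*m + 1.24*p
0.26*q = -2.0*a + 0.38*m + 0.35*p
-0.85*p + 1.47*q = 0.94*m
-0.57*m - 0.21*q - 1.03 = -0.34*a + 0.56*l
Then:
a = 0.39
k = -4.68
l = 1.72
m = -4.07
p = 8.26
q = 2.17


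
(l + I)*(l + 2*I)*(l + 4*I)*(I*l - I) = I*l^4 - 7*l^3 - I*l^3 + 7*l^2 - 14*I*l^2 + 8*l + 14*I*l - 8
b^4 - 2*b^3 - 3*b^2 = b^2*(b - 3)*(b + 1)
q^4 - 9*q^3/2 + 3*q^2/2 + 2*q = q*(q - 4)*(q - 1)*(q + 1/2)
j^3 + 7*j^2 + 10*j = j*(j + 2)*(j + 5)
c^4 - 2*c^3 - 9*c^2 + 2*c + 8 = (c - 4)*(c - 1)*(c + 1)*(c + 2)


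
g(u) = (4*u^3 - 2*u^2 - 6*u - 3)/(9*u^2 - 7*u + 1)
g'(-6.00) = 0.46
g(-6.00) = -2.46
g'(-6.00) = 0.46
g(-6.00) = -2.46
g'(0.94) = 12.84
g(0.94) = -2.99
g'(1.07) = 6.65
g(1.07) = -1.79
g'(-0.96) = 0.31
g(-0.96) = -0.16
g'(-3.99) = 0.46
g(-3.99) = -1.54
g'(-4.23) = 0.46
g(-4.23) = -1.65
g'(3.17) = 0.58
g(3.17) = 1.23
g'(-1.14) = 0.38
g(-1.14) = -0.23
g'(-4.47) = 0.46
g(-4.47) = -1.76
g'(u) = (7 - 18*u)*(4*u^3 - 2*u^2 - 6*u - 3)/(9*u^2 - 7*u + 1)^2 + (12*u^2 - 4*u - 6)/(9*u^2 - 7*u + 1) = (36*u^4 - 56*u^3 + 80*u^2 + 50*u - 27)/(81*u^4 - 126*u^3 + 67*u^2 - 14*u + 1)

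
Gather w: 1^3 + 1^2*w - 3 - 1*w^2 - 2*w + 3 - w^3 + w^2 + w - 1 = -w^3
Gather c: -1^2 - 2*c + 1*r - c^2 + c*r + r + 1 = -c^2 + c*(r - 2) + 2*r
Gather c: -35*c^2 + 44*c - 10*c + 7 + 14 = -35*c^2 + 34*c + 21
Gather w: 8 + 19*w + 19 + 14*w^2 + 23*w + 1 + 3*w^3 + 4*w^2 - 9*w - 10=3*w^3 + 18*w^2 + 33*w + 18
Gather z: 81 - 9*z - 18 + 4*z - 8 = 55 - 5*z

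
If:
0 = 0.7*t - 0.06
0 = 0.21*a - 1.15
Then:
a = 5.48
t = 0.09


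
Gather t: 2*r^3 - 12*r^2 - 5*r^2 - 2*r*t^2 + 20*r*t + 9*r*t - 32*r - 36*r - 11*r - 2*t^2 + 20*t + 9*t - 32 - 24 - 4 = 2*r^3 - 17*r^2 - 79*r + t^2*(-2*r - 2) + t*(29*r + 29) - 60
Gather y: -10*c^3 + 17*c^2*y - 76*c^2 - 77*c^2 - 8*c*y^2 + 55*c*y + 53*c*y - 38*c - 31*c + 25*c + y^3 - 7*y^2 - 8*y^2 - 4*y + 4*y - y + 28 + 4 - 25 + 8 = -10*c^3 - 153*c^2 - 44*c + y^3 + y^2*(-8*c - 15) + y*(17*c^2 + 108*c - 1) + 15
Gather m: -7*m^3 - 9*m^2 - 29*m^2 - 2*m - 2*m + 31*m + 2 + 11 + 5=-7*m^3 - 38*m^2 + 27*m + 18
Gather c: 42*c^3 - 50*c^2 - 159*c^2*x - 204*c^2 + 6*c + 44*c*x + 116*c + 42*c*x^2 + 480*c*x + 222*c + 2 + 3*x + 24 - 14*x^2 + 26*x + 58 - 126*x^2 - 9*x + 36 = 42*c^3 + c^2*(-159*x - 254) + c*(42*x^2 + 524*x + 344) - 140*x^2 + 20*x + 120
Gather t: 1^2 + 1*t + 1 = t + 2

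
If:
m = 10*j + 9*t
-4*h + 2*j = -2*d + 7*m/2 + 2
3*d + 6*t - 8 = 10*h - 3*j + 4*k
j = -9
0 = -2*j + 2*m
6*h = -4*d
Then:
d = -69/28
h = 23/14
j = -9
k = -135/112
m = -9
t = 9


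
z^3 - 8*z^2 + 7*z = z*(z - 7)*(z - 1)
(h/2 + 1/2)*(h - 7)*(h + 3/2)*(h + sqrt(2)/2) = h^4/2 - 9*h^3/4 + sqrt(2)*h^3/4 - 8*h^2 - 9*sqrt(2)*h^2/8 - 4*sqrt(2)*h - 21*h/4 - 21*sqrt(2)/8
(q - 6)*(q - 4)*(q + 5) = q^3 - 5*q^2 - 26*q + 120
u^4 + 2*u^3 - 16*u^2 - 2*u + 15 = (u - 3)*(u - 1)*(u + 1)*(u + 5)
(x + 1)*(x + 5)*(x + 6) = x^3 + 12*x^2 + 41*x + 30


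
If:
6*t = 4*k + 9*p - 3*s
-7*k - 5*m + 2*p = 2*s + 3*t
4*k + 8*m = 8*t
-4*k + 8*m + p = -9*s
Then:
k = -228*t/277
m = 391*t/277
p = 263*t/554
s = -927*t/554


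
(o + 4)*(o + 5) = o^2 + 9*o + 20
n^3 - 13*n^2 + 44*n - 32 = (n - 8)*(n - 4)*(n - 1)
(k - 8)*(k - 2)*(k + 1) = k^3 - 9*k^2 + 6*k + 16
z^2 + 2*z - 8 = (z - 2)*(z + 4)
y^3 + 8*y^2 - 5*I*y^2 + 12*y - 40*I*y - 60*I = (y + 2)*(y + 6)*(y - 5*I)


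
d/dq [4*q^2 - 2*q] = 8*q - 2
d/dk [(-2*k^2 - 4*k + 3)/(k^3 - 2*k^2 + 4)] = (k*(3*k - 4)*(2*k^2 + 4*k - 3) - 4*(k + 1)*(k^3 - 2*k^2 + 4))/(k^3 - 2*k^2 + 4)^2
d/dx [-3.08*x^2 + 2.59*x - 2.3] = 2.59 - 6.16*x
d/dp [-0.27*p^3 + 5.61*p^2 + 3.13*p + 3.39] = -0.81*p^2 + 11.22*p + 3.13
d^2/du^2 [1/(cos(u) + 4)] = (sin(u)^2 + 4*cos(u) + 1)/(cos(u) + 4)^3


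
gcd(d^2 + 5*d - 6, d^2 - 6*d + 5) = d - 1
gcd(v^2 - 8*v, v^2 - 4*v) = v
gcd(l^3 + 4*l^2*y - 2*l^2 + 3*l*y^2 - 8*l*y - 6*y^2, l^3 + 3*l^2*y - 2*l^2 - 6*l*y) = l^2 + 3*l*y - 2*l - 6*y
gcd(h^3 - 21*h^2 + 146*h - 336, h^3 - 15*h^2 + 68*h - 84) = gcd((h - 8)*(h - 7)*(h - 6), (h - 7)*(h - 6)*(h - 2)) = h^2 - 13*h + 42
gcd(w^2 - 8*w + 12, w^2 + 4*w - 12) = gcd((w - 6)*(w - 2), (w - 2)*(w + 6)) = w - 2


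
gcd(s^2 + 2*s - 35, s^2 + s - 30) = s - 5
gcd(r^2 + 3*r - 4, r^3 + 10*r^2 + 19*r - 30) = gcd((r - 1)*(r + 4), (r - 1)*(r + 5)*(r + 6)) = r - 1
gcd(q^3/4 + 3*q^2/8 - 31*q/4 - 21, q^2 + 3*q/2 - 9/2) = 1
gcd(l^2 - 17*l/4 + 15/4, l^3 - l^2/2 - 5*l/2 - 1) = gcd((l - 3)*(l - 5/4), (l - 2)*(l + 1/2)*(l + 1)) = 1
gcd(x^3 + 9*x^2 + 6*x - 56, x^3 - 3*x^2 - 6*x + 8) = 1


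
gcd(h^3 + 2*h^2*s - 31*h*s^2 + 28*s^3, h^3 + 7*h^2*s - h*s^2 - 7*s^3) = -h^2 - 6*h*s + 7*s^2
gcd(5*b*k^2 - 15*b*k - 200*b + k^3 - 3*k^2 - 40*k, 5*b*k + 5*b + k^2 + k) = 5*b + k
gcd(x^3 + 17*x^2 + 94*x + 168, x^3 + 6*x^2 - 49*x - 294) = x^2 + 13*x + 42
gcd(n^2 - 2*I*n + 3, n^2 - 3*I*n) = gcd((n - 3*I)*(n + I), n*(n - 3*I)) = n - 3*I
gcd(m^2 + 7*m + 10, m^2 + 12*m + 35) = m + 5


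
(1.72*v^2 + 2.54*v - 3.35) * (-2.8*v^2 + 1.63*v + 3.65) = -4.816*v^4 - 4.3084*v^3 + 19.7982*v^2 + 3.8105*v - 12.2275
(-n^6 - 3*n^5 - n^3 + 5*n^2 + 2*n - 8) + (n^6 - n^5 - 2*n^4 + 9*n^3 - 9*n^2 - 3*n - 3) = -4*n^5 - 2*n^4 + 8*n^3 - 4*n^2 - n - 11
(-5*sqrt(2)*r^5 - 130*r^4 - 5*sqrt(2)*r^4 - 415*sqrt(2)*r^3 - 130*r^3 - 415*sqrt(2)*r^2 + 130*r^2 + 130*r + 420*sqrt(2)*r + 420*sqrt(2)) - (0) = -5*sqrt(2)*r^5 - 130*r^4 - 5*sqrt(2)*r^4 - 415*sqrt(2)*r^3 - 130*r^3 - 415*sqrt(2)*r^2 + 130*r^2 + 130*r + 420*sqrt(2)*r + 420*sqrt(2)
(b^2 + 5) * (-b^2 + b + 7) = -b^4 + b^3 + 2*b^2 + 5*b + 35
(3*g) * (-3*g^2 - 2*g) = -9*g^3 - 6*g^2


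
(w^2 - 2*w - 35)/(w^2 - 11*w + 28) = (w + 5)/(w - 4)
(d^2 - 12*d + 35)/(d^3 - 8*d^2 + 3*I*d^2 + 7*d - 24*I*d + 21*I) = (d - 5)/(d^2 + d*(-1 + 3*I) - 3*I)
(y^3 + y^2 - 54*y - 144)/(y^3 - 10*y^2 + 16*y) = (y^2 + 9*y + 18)/(y*(y - 2))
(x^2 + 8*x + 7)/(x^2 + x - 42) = (x + 1)/(x - 6)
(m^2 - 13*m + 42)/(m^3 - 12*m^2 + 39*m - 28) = (m - 6)/(m^2 - 5*m + 4)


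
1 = 1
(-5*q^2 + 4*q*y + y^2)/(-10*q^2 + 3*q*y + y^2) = (-q + y)/(-2*q + y)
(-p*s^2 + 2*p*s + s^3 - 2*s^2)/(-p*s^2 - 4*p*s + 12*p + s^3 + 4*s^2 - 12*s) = s/(s + 6)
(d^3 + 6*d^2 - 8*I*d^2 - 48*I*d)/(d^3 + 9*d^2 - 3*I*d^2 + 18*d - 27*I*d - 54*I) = d*(d - 8*I)/(d^2 + 3*d*(1 - I) - 9*I)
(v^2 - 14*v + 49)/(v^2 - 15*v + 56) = (v - 7)/(v - 8)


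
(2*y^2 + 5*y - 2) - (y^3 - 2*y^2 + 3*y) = -y^3 + 4*y^2 + 2*y - 2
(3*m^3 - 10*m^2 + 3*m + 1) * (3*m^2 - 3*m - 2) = 9*m^5 - 39*m^4 + 33*m^3 + 14*m^2 - 9*m - 2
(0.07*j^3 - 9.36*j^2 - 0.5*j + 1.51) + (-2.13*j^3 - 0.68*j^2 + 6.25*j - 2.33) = -2.06*j^3 - 10.04*j^2 + 5.75*j - 0.82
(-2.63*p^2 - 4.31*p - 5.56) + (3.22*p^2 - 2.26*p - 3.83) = 0.59*p^2 - 6.57*p - 9.39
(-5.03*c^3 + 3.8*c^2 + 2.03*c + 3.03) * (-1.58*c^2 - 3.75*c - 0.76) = 7.9474*c^5 + 12.8585*c^4 - 13.6346*c^3 - 15.2879*c^2 - 12.9053*c - 2.3028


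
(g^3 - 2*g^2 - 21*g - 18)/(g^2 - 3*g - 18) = g + 1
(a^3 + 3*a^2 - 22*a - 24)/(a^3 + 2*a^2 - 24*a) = (a + 1)/a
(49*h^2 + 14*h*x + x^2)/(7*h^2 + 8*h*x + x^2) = (7*h + x)/(h + x)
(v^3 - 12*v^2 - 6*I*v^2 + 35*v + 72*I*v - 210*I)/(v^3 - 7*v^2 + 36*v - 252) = (v - 5)/(v + 6*I)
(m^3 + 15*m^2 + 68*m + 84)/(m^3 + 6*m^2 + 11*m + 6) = (m^2 + 13*m + 42)/(m^2 + 4*m + 3)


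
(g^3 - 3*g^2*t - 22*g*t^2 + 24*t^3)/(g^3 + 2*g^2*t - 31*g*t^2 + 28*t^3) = (-g^2 + 2*g*t + 24*t^2)/(-g^2 - 3*g*t + 28*t^2)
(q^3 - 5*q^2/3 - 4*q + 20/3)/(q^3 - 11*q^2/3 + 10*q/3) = (q + 2)/q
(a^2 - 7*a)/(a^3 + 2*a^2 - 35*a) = (a - 7)/(a^2 + 2*a - 35)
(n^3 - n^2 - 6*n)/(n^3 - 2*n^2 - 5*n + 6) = n/(n - 1)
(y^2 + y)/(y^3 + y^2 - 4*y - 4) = y/(y^2 - 4)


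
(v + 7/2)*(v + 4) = v^2 + 15*v/2 + 14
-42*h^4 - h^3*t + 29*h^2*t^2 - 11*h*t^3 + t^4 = (-7*h + t)*(-3*h + t)*(-2*h + t)*(h + t)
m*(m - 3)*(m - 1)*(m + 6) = m^4 + 2*m^3 - 21*m^2 + 18*m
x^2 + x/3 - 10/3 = (x - 5/3)*(x + 2)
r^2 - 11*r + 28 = (r - 7)*(r - 4)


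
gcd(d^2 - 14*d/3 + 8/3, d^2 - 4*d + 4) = 1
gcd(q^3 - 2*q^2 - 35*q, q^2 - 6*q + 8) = 1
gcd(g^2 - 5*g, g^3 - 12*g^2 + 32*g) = g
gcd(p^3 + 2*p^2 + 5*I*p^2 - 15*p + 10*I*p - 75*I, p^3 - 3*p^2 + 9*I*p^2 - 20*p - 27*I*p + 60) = p^2 + p*(-3 + 5*I) - 15*I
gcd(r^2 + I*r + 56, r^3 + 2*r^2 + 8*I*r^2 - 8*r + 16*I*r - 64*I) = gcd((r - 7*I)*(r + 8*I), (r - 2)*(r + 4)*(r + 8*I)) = r + 8*I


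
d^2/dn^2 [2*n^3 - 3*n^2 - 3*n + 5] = 12*n - 6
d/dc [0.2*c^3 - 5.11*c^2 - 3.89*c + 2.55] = 0.6*c^2 - 10.22*c - 3.89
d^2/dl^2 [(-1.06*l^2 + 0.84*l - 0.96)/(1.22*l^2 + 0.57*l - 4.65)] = (1.77635683940025e-15*l^4 + 3.97476*l^3 - 44.653464*l^2 + 24.586416*l - 52.902828)/(1.815848*l^6 + 2.545164*l^5 - 19.574046*l^4 - 19.216467*l^3 + 74.605995*l^2 + 36.974475*l - 100.544625)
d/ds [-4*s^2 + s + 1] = 1 - 8*s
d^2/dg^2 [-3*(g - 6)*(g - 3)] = -6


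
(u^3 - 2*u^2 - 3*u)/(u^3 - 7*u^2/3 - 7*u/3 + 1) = 3*u/(3*u - 1)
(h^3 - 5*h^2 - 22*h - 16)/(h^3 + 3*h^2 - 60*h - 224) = (h^2 + 3*h + 2)/(h^2 + 11*h + 28)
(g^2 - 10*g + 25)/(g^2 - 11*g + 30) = (g - 5)/(g - 6)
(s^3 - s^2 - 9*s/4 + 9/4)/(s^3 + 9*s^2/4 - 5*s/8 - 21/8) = 2*(2*s - 3)/(4*s + 7)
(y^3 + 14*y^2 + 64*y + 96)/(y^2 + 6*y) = y + 8 + 16/y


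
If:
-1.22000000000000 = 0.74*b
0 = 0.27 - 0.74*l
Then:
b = -1.65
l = 0.36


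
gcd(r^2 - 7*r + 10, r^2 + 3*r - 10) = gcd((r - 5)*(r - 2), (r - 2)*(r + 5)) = r - 2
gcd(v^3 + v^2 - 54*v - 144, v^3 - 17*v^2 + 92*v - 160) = v - 8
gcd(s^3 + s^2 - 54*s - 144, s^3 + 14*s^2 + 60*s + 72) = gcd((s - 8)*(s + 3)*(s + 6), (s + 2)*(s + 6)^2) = s + 6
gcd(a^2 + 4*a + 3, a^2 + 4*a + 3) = a^2 + 4*a + 3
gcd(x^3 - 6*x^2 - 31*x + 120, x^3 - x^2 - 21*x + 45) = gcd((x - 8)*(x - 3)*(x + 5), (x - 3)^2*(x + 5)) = x^2 + 2*x - 15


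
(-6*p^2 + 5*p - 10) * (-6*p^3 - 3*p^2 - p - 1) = 36*p^5 - 12*p^4 + 51*p^3 + 31*p^2 + 5*p + 10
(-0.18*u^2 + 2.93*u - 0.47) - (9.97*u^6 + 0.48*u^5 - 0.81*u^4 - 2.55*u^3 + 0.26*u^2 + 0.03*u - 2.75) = -9.97*u^6 - 0.48*u^5 + 0.81*u^4 + 2.55*u^3 - 0.44*u^2 + 2.9*u + 2.28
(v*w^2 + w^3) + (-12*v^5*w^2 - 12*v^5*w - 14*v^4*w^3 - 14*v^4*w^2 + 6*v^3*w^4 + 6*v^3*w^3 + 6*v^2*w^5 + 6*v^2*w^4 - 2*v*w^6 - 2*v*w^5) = -12*v^5*w^2 - 12*v^5*w - 14*v^4*w^3 - 14*v^4*w^2 + 6*v^3*w^4 + 6*v^3*w^3 + 6*v^2*w^5 + 6*v^2*w^4 - 2*v*w^6 - 2*v*w^5 + v*w^2 + w^3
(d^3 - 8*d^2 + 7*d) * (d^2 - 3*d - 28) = d^5 - 11*d^4 + 3*d^3 + 203*d^2 - 196*d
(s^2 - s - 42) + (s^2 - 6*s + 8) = 2*s^2 - 7*s - 34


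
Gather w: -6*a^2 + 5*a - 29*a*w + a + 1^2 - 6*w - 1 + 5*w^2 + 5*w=-6*a^2 + 6*a + 5*w^2 + w*(-29*a - 1)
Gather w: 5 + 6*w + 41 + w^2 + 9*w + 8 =w^2 + 15*w + 54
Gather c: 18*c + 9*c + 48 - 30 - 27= 27*c - 9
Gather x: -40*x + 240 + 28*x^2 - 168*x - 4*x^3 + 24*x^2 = -4*x^3 + 52*x^2 - 208*x + 240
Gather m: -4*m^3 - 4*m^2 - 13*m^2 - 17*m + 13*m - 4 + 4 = -4*m^3 - 17*m^2 - 4*m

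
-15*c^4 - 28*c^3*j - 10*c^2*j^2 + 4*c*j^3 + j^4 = (-3*c + j)*(c + j)^2*(5*c + j)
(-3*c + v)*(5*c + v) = -15*c^2 + 2*c*v + v^2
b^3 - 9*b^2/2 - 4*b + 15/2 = (b - 5)*(b - 1)*(b + 3/2)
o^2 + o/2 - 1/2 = (o - 1/2)*(o + 1)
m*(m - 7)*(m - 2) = m^3 - 9*m^2 + 14*m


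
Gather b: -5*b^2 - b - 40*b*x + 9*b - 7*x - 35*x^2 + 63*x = -5*b^2 + b*(8 - 40*x) - 35*x^2 + 56*x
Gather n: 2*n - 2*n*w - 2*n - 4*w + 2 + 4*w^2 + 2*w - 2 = -2*n*w + 4*w^2 - 2*w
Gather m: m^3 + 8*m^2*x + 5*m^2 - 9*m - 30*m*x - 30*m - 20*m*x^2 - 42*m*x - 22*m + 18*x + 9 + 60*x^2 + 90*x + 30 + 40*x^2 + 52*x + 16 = m^3 + m^2*(8*x + 5) + m*(-20*x^2 - 72*x - 61) + 100*x^2 + 160*x + 55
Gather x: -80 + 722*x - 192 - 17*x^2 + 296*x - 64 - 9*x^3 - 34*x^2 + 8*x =-9*x^3 - 51*x^2 + 1026*x - 336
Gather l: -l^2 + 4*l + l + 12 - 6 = -l^2 + 5*l + 6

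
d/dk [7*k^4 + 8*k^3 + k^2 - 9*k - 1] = 28*k^3 + 24*k^2 + 2*k - 9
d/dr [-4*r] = -4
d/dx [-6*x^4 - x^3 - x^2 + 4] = x*(-24*x^2 - 3*x - 2)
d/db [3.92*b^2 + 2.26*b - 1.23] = 7.84*b + 2.26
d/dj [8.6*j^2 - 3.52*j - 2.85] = 17.2*j - 3.52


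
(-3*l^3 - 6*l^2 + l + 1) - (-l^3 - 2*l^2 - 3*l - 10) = -2*l^3 - 4*l^2 + 4*l + 11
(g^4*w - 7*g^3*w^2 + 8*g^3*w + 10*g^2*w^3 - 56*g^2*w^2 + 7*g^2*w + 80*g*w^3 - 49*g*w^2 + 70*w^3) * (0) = 0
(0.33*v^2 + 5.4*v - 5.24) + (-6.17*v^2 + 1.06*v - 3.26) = -5.84*v^2 + 6.46*v - 8.5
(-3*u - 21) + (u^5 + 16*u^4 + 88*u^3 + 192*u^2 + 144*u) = u^5 + 16*u^4 + 88*u^3 + 192*u^2 + 141*u - 21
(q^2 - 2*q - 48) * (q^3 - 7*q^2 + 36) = q^5 - 9*q^4 - 34*q^3 + 372*q^2 - 72*q - 1728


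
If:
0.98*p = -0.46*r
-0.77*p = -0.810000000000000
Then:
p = 1.05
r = -2.24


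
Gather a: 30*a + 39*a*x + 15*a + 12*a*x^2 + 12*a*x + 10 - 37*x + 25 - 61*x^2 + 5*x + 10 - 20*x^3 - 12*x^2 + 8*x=a*(12*x^2 + 51*x + 45) - 20*x^3 - 73*x^2 - 24*x + 45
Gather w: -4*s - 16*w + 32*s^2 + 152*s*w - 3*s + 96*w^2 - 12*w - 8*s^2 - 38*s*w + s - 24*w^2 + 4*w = 24*s^2 - 6*s + 72*w^2 + w*(114*s - 24)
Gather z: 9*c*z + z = z*(9*c + 1)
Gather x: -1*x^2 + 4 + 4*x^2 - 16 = 3*x^2 - 12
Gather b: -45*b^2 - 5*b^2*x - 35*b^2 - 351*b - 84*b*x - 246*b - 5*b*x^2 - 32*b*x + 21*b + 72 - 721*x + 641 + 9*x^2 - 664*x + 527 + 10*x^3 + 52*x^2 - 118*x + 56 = b^2*(-5*x - 80) + b*(-5*x^2 - 116*x - 576) + 10*x^3 + 61*x^2 - 1503*x + 1296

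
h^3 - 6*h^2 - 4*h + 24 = (h - 6)*(h - 2)*(h + 2)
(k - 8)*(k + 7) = k^2 - k - 56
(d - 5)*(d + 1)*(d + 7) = d^3 + 3*d^2 - 33*d - 35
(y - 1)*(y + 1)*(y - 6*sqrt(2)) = y^3 - 6*sqrt(2)*y^2 - y + 6*sqrt(2)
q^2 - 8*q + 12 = (q - 6)*(q - 2)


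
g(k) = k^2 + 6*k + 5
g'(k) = 2*k + 6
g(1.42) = 15.54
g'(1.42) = 8.84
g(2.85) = 30.22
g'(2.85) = 11.70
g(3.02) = 32.24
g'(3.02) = 12.04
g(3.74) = 41.43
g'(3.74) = 13.48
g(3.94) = 44.16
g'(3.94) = 13.88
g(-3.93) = -3.14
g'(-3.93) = -1.86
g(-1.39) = -1.41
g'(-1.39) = 3.22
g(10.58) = 180.42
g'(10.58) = 27.16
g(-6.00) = 5.00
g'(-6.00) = -6.00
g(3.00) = 32.00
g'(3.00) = 12.00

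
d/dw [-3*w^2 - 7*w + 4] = -6*w - 7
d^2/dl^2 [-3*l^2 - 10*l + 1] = -6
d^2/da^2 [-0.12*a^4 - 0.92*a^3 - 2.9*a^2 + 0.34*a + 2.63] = -1.44*a^2 - 5.52*a - 5.8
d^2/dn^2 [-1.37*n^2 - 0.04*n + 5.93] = -2.74000000000000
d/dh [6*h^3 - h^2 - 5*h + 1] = 18*h^2 - 2*h - 5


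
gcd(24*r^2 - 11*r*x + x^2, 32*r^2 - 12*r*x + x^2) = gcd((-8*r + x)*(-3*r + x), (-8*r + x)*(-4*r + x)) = -8*r + x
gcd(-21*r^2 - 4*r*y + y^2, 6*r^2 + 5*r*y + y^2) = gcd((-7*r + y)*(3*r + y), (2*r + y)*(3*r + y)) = 3*r + y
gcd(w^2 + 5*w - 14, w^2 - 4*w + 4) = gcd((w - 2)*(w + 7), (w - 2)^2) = w - 2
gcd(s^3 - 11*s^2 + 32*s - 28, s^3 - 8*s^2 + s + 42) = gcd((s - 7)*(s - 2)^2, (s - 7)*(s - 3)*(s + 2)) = s - 7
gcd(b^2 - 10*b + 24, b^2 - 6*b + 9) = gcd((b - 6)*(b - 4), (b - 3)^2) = 1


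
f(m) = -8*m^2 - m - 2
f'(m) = -16*m - 1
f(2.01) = -36.33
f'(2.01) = -33.16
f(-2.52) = -50.28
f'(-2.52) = 39.32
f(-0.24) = -2.22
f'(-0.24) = 2.84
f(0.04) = -2.05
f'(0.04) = -1.64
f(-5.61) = -248.17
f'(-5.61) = 88.76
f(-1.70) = -23.42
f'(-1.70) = 26.20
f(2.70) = -63.02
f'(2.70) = -44.20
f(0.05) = -2.07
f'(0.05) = -1.80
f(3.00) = -77.00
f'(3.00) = -49.00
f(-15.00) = -1787.00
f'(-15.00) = 239.00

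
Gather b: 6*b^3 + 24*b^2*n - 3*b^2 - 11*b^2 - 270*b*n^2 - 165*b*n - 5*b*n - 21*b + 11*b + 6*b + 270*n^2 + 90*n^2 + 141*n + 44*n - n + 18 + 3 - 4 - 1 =6*b^3 + b^2*(24*n - 14) + b*(-270*n^2 - 170*n - 4) + 360*n^2 + 184*n + 16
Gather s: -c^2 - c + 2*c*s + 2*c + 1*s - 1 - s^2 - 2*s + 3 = -c^2 + c - s^2 + s*(2*c - 1) + 2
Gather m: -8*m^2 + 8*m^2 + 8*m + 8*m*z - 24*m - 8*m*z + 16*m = 0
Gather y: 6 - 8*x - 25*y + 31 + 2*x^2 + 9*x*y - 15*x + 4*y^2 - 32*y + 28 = 2*x^2 - 23*x + 4*y^2 + y*(9*x - 57) + 65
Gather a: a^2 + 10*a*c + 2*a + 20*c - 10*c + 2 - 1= a^2 + a*(10*c + 2) + 10*c + 1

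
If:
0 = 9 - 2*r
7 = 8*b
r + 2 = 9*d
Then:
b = 7/8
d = 13/18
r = 9/2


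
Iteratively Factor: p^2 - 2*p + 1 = (p - 1)*(p - 1)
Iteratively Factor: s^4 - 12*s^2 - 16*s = (s + 2)*(s^3 - 2*s^2 - 8*s) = s*(s + 2)*(s^2 - 2*s - 8) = s*(s - 4)*(s + 2)*(s + 2)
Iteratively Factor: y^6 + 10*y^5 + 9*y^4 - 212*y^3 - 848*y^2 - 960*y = (y - 5)*(y^5 + 15*y^4 + 84*y^3 + 208*y^2 + 192*y) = (y - 5)*(y + 4)*(y^4 + 11*y^3 + 40*y^2 + 48*y) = (y - 5)*(y + 3)*(y + 4)*(y^3 + 8*y^2 + 16*y) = (y - 5)*(y + 3)*(y + 4)^2*(y^2 + 4*y) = y*(y - 5)*(y + 3)*(y + 4)^2*(y + 4)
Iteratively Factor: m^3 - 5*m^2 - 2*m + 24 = (m - 4)*(m^2 - m - 6) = (m - 4)*(m - 3)*(m + 2)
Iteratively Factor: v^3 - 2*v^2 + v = (v - 1)*(v^2 - v) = (v - 1)^2*(v)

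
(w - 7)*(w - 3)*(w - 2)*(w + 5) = w^4 - 7*w^3 - 19*w^2 + 163*w - 210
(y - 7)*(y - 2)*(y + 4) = y^3 - 5*y^2 - 22*y + 56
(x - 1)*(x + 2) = x^2 + x - 2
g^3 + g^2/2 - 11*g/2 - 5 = (g - 5/2)*(g + 1)*(g + 2)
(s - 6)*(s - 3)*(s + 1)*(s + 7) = s^4 - s^3 - 47*s^2 + 81*s + 126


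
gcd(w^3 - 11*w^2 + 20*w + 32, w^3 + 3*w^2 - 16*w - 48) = w - 4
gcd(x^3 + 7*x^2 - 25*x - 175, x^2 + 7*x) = x + 7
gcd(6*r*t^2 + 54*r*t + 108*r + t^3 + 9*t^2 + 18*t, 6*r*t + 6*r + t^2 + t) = 6*r + t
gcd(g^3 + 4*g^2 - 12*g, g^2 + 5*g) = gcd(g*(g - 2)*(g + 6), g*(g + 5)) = g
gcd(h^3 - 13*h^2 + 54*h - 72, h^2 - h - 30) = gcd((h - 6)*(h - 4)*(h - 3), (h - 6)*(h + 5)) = h - 6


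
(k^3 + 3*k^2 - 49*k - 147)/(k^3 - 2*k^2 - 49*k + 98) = (k + 3)/(k - 2)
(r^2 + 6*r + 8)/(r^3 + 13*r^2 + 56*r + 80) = (r + 2)/(r^2 + 9*r + 20)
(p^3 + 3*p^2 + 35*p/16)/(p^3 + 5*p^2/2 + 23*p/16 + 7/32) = 2*p*(4*p + 5)/(8*p^2 + 6*p + 1)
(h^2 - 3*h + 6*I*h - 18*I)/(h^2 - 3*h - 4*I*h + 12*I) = (h + 6*I)/(h - 4*I)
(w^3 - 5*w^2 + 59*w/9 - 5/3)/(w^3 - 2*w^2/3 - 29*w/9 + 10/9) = (3*w^2 - 14*w + 15)/(3*w^2 - w - 10)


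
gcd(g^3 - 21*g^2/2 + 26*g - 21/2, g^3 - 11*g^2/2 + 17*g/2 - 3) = g^2 - 7*g/2 + 3/2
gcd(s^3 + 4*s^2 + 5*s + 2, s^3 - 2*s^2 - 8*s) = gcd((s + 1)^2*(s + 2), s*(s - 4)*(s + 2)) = s + 2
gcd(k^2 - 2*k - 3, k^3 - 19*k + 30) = k - 3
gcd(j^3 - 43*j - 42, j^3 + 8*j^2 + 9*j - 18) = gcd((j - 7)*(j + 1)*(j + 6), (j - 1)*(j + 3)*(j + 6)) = j + 6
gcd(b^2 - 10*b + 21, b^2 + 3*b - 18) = b - 3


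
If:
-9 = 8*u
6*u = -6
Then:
No Solution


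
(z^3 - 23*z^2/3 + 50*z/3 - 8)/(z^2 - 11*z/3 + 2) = z - 4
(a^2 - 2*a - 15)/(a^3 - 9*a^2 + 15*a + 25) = (a + 3)/(a^2 - 4*a - 5)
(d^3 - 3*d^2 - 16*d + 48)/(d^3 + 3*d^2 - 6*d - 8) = (d^2 - 7*d + 12)/(d^2 - d - 2)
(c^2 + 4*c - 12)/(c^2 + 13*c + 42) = (c - 2)/(c + 7)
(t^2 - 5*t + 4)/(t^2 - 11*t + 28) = (t - 1)/(t - 7)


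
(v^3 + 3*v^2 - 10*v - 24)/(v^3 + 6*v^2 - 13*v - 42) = (v + 4)/(v + 7)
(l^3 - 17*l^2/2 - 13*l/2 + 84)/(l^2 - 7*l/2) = l - 5 - 24/l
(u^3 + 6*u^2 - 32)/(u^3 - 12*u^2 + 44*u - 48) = (u^2 + 8*u + 16)/(u^2 - 10*u + 24)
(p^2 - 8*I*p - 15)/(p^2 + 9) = (p - 5*I)/(p + 3*I)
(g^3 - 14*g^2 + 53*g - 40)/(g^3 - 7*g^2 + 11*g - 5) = (g - 8)/(g - 1)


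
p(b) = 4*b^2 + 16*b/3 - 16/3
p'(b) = 8*b + 16/3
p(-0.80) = -7.04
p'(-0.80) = -1.07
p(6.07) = 174.42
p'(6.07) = 53.89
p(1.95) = 20.28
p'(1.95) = 20.93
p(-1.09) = -6.39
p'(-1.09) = -3.39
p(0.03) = -5.17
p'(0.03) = 5.57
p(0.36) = -2.89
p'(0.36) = 8.21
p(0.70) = 0.36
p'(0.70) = 10.93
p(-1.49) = -4.40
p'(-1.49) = -6.59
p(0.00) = -5.33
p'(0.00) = 5.33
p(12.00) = 634.67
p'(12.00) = 101.33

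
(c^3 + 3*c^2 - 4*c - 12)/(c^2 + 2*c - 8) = (c^2 + 5*c + 6)/(c + 4)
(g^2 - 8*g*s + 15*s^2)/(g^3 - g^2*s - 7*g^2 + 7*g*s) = (g^2 - 8*g*s + 15*s^2)/(g*(g^2 - g*s - 7*g + 7*s))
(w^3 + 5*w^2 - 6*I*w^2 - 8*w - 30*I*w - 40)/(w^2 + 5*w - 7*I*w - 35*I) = (w^2 - 6*I*w - 8)/(w - 7*I)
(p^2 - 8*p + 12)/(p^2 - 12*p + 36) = (p - 2)/(p - 6)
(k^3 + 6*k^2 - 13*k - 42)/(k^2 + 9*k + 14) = k - 3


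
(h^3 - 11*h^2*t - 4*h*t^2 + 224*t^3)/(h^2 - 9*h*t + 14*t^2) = (-h^2 + 4*h*t + 32*t^2)/(-h + 2*t)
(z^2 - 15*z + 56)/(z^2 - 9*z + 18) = (z^2 - 15*z + 56)/(z^2 - 9*z + 18)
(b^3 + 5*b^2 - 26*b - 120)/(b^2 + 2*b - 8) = (b^2 + b - 30)/(b - 2)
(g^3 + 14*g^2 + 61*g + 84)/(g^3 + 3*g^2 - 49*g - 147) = (g + 4)/(g - 7)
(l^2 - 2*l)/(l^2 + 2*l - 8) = l/(l + 4)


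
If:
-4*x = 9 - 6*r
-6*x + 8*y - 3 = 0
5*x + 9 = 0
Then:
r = 3/10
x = -9/5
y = -39/40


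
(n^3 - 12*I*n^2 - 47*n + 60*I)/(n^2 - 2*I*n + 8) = (n^2 - 8*I*n - 15)/(n + 2*I)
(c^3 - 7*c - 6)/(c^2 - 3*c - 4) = (c^2 - c - 6)/(c - 4)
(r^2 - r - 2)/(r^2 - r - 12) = (-r^2 + r + 2)/(-r^2 + r + 12)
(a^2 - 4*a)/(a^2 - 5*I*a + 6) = a*(a - 4)/(a^2 - 5*I*a + 6)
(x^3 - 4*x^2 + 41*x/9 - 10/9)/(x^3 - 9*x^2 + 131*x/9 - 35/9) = (x - 2)/(x - 7)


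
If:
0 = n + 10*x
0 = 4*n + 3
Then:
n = -3/4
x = 3/40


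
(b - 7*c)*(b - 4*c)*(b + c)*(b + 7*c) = b^4 - 3*b^3*c - 53*b^2*c^2 + 147*b*c^3 + 196*c^4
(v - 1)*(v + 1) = v^2 - 1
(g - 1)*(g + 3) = g^2 + 2*g - 3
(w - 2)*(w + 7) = w^2 + 5*w - 14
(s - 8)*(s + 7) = s^2 - s - 56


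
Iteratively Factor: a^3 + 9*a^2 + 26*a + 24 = (a + 3)*(a^2 + 6*a + 8) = (a + 3)*(a + 4)*(a + 2)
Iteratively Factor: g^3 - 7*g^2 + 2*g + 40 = (g - 5)*(g^2 - 2*g - 8) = (g - 5)*(g - 4)*(g + 2)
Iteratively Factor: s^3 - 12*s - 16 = (s + 2)*(s^2 - 2*s - 8) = (s + 2)^2*(s - 4)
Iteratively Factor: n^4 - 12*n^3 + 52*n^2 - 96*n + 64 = (n - 2)*(n^3 - 10*n^2 + 32*n - 32) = (n - 4)*(n - 2)*(n^2 - 6*n + 8) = (n - 4)*(n - 2)^2*(n - 4)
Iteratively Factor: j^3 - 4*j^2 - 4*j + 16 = (j + 2)*(j^2 - 6*j + 8) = (j - 2)*(j + 2)*(j - 4)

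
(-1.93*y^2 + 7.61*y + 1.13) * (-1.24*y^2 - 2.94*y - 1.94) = 2.3932*y^4 - 3.7622*y^3 - 20.0304*y^2 - 18.0856*y - 2.1922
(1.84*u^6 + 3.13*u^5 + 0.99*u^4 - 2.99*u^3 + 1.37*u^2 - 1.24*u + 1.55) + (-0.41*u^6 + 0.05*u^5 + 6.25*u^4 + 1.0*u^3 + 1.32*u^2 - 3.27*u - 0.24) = 1.43*u^6 + 3.18*u^5 + 7.24*u^4 - 1.99*u^3 + 2.69*u^2 - 4.51*u + 1.31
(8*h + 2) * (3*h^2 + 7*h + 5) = 24*h^3 + 62*h^2 + 54*h + 10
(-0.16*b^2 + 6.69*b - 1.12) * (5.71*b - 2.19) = -0.9136*b^3 + 38.5503*b^2 - 21.0463*b + 2.4528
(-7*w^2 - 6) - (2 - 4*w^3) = 4*w^3 - 7*w^2 - 8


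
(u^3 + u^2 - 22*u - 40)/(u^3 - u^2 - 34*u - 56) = (u - 5)/(u - 7)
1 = 1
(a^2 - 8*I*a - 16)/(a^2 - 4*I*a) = (a - 4*I)/a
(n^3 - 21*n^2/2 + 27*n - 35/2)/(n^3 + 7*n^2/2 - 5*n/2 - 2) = (2*n^2 - 19*n + 35)/(2*n^2 + 9*n + 4)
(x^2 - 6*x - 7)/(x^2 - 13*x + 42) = (x + 1)/(x - 6)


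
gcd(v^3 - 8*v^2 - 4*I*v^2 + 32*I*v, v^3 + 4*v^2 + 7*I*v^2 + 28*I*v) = v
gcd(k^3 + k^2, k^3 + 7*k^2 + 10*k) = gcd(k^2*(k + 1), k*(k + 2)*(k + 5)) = k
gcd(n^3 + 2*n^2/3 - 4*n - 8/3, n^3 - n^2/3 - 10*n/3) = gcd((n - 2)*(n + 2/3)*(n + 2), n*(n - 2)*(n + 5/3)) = n - 2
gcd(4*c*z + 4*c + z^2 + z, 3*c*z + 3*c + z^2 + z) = z + 1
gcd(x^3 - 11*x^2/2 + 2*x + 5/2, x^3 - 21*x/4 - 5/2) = x + 1/2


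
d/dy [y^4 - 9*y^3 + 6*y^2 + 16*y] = 4*y^3 - 27*y^2 + 12*y + 16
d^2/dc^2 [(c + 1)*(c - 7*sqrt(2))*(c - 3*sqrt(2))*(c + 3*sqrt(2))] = 12*c^2 - 42*sqrt(2)*c + 6*c - 36 - 14*sqrt(2)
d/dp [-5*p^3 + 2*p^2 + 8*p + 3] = -15*p^2 + 4*p + 8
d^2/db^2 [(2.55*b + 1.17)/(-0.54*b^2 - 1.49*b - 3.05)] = (-(1.08*b + 1.49)*(2.16*b + 2.98)*(2.55*b + 1.17) + (8.262*b + 8.8626)*(0.54*b^2 + 1.49*b + 3.05))/(0.54*b^2 + 1.49*b + 3.05)^3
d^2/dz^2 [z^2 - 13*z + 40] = 2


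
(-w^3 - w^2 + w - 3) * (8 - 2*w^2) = 2*w^5 + 2*w^4 - 10*w^3 - 2*w^2 + 8*w - 24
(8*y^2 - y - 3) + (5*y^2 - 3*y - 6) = 13*y^2 - 4*y - 9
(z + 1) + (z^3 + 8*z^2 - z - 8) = z^3 + 8*z^2 - 7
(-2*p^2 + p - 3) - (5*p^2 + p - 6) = 3 - 7*p^2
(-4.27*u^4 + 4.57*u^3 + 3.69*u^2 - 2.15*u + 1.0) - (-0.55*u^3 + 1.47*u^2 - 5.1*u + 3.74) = -4.27*u^4 + 5.12*u^3 + 2.22*u^2 + 2.95*u - 2.74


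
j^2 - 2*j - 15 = (j - 5)*(j + 3)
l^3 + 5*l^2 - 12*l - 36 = (l - 3)*(l + 2)*(l + 6)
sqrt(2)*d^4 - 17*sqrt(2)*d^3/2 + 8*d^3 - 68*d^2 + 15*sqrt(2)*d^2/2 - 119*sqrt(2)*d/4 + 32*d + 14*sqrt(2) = (d - 8)*(d - 1/2)*(d + 7*sqrt(2)/2)*(sqrt(2)*d + 1)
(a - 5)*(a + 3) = a^2 - 2*a - 15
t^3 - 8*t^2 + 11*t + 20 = (t - 5)*(t - 4)*(t + 1)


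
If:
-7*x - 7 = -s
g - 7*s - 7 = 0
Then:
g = 49*x + 56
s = 7*x + 7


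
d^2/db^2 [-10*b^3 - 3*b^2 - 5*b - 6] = -60*b - 6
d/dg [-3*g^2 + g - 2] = 1 - 6*g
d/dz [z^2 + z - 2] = 2*z + 1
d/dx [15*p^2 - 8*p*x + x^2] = -8*p + 2*x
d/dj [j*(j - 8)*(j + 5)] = 3*j^2 - 6*j - 40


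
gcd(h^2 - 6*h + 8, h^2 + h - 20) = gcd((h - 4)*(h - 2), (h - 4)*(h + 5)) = h - 4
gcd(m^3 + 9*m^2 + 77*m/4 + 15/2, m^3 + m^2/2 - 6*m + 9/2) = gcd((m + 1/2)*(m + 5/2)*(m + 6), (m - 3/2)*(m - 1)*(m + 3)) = 1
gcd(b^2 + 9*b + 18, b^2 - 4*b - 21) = b + 3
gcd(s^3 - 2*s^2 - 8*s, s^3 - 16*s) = s^2 - 4*s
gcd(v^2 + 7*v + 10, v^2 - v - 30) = v + 5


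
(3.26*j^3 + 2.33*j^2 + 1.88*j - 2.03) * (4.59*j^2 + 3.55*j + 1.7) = 14.9634*j^5 + 22.2677*j^4 + 22.4427*j^3 + 1.3173*j^2 - 4.0105*j - 3.451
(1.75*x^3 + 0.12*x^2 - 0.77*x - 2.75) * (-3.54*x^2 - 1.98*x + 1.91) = -6.195*x^5 - 3.8898*x^4 + 5.8307*x^3 + 11.4888*x^2 + 3.9743*x - 5.2525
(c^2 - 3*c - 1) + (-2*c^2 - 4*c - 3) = -c^2 - 7*c - 4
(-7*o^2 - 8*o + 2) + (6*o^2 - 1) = -o^2 - 8*o + 1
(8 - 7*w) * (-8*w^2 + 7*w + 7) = 56*w^3 - 113*w^2 + 7*w + 56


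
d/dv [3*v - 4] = 3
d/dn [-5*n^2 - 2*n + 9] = -10*n - 2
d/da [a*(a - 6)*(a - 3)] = 3*a^2 - 18*a + 18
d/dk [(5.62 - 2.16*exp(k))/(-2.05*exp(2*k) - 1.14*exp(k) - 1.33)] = (-4.428*exp(2*k) + 23.042*exp(k) + 9.2796)*exp(k)/(4.2025*exp(4*k) + 4.674*exp(3*k) + 6.7526*exp(2*k) + 3.0324*exp(k) + 1.7689)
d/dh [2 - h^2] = -2*h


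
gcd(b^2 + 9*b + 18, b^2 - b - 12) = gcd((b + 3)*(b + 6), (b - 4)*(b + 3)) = b + 3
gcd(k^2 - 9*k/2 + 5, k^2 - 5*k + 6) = k - 2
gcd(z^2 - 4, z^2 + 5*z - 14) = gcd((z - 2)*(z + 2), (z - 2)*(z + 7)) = z - 2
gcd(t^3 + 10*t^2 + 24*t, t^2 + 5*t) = t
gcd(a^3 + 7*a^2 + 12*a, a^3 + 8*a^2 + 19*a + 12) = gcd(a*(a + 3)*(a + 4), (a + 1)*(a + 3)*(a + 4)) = a^2 + 7*a + 12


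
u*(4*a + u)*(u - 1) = 4*a*u^2 - 4*a*u + u^3 - u^2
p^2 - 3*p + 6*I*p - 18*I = (p - 3)*(p + 6*I)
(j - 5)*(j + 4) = j^2 - j - 20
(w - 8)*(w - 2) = w^2 - 10*w + 16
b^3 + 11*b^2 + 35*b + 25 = (b + 1)*(b + 5)^2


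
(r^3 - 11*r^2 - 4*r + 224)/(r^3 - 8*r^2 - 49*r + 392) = (r + 4)/(r + 7)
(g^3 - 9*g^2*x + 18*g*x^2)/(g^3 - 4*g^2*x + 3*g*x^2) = (-g + 6*x)/(-g + x)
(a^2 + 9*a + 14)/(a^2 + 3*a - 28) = (a + 2)/(a - 4)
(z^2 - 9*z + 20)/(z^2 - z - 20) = (z - 4)/(z + 4)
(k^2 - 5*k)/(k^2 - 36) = k*(k - 5)/(k^2 - 36)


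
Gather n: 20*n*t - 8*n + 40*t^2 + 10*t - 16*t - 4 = n*(20*t - 8) + 40*t^2 - 6*t - 4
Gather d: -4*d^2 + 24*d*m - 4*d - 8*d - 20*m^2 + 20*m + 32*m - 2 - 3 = -4*d^2 + d*(24*m - 12) - 20*m^2 + 52*m - 5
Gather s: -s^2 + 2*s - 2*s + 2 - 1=1 - s^2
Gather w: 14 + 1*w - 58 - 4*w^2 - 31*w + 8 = -4*w^2 - 30*w - 36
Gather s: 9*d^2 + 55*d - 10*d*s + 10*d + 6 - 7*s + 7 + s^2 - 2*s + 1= 9*d^2 + 65*d + s^2 + s*(-10*d - 9) + 14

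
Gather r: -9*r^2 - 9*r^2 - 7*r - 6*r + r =-18*r^2 - 12*r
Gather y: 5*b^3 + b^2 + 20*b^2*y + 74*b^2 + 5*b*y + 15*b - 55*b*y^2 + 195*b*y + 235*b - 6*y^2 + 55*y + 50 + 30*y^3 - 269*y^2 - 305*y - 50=5*b^3 + 75*b^2 + 250*b + 30*y^3 + y^2*(-55*b - 275) + y*(20*b^2 + 200*b - 250)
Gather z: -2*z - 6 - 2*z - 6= -4*z - 12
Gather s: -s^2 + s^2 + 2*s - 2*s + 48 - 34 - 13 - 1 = 0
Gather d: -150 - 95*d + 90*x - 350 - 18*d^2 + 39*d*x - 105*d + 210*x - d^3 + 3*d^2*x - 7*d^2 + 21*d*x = -d^3 + d^2*(3*x - 25) + d*(60*x - 200) + 300*x - 500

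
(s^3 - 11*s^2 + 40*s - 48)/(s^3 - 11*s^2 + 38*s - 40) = (s^2 - 7*s + 12)/(s^2 - 7*s + 10)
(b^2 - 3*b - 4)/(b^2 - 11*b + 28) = (b + 1)/(b - 7)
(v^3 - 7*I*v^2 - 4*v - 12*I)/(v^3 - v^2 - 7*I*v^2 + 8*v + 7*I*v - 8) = (v^2 - 8*I*v - 12)/(v^2 - v*(1 + 8*I) + 8*I)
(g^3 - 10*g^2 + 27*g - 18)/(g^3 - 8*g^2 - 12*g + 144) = (g^2 - 4*g + 3)/(g^2 - 2*g - 24)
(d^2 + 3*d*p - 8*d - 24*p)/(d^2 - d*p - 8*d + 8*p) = (-d - 3*p)/(-d + p)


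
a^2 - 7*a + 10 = (a - 5)*(a - 2)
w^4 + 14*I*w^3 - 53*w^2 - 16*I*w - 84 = (w - I)*(w + 2*I)*(w + 6*I)*(w + 7*I)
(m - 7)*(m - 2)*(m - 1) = m^3 - 10*m^2 + 23*m - 14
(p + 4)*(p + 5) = p^2 + 9*p + 20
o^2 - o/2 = o*(o - 1/2)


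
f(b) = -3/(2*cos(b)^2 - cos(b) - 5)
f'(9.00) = 0.97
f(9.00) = 1.24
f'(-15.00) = -0.83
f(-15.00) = 0.97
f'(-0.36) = 0.17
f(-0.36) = 0.72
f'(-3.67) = 0.96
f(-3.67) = 1.13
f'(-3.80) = 0.87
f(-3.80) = 1.01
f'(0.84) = -0.16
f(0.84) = 0.63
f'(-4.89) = 0.03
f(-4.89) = 0.59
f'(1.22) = -0.04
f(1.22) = 0.59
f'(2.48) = 0.87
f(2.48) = 1.01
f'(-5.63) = -0.19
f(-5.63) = 0.66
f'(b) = -3*(4*sin(b)*cos(b) - sin(b))/(2*cos(b)^2 - cos(b) - 5)^2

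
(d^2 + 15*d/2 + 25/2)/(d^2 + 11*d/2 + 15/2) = (d + 5)/(d + 3)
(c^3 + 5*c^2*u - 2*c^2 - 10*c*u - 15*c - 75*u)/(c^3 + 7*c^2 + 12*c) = (c^2 + 5*c*u - 5*c - 25*u)/(c*(c + 4))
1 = 1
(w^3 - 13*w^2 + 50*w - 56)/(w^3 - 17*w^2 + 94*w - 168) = (w - 2)/(w - 6)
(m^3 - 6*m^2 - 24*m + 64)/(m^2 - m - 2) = (m^2 - 4*m - 32)/(m + 1)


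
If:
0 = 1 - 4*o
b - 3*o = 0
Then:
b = 3/4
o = 1/4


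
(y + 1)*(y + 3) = y^2 + 4*y + 3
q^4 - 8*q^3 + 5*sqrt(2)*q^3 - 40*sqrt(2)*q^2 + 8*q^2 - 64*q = q*(q - 8)*(q + sqrt(2))*(q + 4*sqrt(2))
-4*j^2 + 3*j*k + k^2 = (-j + k)*(4*j + k)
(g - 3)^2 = g^2 - 6*g + 9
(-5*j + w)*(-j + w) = 5*j^2 - 6*j*w + w^2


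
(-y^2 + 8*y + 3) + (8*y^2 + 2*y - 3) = 7*y^2 + 10*y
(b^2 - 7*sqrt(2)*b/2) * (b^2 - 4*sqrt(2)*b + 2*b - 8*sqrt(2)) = b^4 - 15*sqrt(2)*b^3/2 + 2*b^3 - 15*sqrt(2)*b^2 + 28*b^2 + 56*b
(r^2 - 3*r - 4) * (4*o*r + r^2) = 4*o*r^3 - 12*o*r^2 - 16*o*r + r^4 - 3*r^3 - 4*r^2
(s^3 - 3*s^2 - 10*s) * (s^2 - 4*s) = s^5 - 7*s^4 + 2*s^3 + 40*s^2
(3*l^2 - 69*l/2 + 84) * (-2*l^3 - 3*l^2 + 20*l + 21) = -6*l^5 + 60*l^4 - 9*l^3/2 - 879*l^2 + 1911*l/2 + 1764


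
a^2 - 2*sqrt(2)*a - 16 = (a - 4*sqrt(2))*(a + 2*sqrt(2))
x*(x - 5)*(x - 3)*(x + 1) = x^4 - 7*x^3 + 7*x^2 + 15*x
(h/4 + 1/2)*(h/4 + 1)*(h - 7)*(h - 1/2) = h^4/16 - 3*h^3/32 - 67*h^2/32 - 39*h/16 + 7/4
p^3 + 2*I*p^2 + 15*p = p*(p - 3*I)*(p + 5*I)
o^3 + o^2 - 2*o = o*(o - 1)*(o + 2)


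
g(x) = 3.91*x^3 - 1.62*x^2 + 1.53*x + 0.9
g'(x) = 11.73*x^2 - 3.24*x + 1.53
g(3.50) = 154.05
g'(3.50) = 133.88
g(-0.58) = -1.30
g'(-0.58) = 7.36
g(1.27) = 8.24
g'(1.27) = 16.33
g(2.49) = 55.03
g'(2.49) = 66.19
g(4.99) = 454.02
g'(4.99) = 277.44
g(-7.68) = -1877.57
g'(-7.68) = 718.28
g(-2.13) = -47.49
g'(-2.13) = 61.65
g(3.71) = 183.94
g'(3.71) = 150.96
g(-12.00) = -7007.22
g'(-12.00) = 1729.53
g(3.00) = 96.48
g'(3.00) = 97.38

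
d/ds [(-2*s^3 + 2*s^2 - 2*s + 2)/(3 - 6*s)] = 2*(4*s^3 - 5*s^2 + 2*s + 1)/(3*(4*s^2 - 4*s + 1))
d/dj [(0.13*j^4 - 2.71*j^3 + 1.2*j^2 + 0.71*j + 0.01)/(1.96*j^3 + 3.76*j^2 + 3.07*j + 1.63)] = (0.2548*j^6 + 0.977600000000001*j^5 - 11.3443*j^4 - 18.575*j^3 - 12.2963*j^2 + 3.8368*j + 1.1266)/(3.8416*j^6 + 14.7392*j^5 + 26.172*j^4 + 29.476*j^3 + 21.6825*j^2 + 10.0082*j + 2.6569)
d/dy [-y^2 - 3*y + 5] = -2*y - 3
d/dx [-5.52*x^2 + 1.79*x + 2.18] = 1.79 - 11.04*x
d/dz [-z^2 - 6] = -2*z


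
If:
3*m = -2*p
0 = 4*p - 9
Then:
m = -3/2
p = 9/4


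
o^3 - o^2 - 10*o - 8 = (o - 4)*(o + 1)*(o + 2)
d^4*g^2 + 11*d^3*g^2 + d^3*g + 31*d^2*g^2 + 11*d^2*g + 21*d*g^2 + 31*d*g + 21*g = (d + 3)*(d + 7)*(d*g + 1)*(d*g + g)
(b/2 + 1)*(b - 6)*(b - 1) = b^3/2 - 5*b^2/2 - 4*b + 6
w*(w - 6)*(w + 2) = w^3 - 4*w^2 - 12*w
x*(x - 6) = x^2 - 6*x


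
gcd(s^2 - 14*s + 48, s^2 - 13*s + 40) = s - 8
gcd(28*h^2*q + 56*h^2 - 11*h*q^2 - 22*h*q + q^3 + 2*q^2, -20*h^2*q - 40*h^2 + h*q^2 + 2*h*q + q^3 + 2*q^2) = -4*h*q - 8*h + q^2 + 2*q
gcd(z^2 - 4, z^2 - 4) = z^2 - 4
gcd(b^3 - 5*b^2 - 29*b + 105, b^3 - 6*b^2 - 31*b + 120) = b^2 + 2*b - 15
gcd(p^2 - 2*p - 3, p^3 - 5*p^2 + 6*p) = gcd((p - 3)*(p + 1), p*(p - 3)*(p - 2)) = p - 3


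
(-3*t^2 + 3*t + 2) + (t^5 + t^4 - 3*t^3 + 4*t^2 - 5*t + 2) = t^5 + t^4 - 3*t^3 + t^2 - 2*t + 4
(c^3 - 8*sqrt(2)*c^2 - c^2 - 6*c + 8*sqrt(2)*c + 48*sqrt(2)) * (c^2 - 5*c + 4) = c^5 - 8*sqrt(2)*c^4 - 6*c^4 + 3*c^3 + 48*sqrt(2)*c^3 - 24*sqrt(2)*c^2 + 26*c^2 - 208*sqrt(2)*c - 24*c + 192*sqrt(2)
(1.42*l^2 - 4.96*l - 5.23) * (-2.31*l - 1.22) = -3.2802*l^3 + 9.7252*l^2 + 18.1325*l + 6.3806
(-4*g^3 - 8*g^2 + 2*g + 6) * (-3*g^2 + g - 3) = 12*g^5 + 20*g^4 - 2*g^3 + 8*g^2 - 18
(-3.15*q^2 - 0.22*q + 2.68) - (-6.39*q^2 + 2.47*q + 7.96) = 3.24*q^2 - 2.69*q - 5.28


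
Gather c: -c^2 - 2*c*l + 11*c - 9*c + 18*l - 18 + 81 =-c^2 + c*(2 - 2*l) + 18*l + 63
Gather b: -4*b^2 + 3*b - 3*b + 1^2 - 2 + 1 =-4*b^2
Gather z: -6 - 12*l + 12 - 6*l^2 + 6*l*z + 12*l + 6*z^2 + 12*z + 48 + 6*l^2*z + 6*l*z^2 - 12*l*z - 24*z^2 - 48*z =-6*l^2 + z^2*(6*l - 18) + z*(6*l^2 - 6*l - 36) + 54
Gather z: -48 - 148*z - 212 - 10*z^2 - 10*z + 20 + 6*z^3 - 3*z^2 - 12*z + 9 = 6*z^3 - 13*z^2 - 170*z - 231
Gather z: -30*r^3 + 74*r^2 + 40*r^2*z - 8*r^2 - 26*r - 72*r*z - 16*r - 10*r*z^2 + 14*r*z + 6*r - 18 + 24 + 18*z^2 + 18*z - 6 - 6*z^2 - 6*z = -30*r^3 + 66*r^2 - 36*r + z^2*(12 - 10*r) + z*(40*r^2 - 58*r + 12)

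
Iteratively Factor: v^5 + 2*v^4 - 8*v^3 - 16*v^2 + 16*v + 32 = (v + 2)*(v^4 - 8*v^2 + 16) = (v + 2)^2*(v^3 - 2*v^2 - 4*v + 8) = (v - 2)*(v + 2)^2*(v^2 - 4) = (v - 2)*(v + 2)^3*(v - 2)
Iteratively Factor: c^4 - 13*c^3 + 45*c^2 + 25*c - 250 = (c - 5)*(c^3 - 8*c^2 + 5*c + 50) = (c - 5)*(c + 2)*(c^2 - 10*c + 25) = (c - 5)^2*(c + 2)*(c - 5)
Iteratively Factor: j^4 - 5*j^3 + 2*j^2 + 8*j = (j - 4)*(j^3 - j^2 - 2*j) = (j - 4)*(j + 1)*(j^2 - 2*j) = (j - 4)*(j - 2)*(j + 1)*(j)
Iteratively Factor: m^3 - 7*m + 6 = (m - 1)*(m^2 + m - 6) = (m - 1)*(m + 3)*(m - 2)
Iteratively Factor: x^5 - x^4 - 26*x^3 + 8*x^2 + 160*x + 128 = (x - 4)*(x^4 + 3*x^3 - 14*x^2 - 48*x - 32) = (x - 4)*(x + 2)*(x^3 + x^2 - 16*x - 16) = (x - 4)*(x + 2)*(x + 4)*(x^2 - 3*x - 4) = (x - 4)*(x + 1)*(x + 2)*(x + 4)*(x - 4)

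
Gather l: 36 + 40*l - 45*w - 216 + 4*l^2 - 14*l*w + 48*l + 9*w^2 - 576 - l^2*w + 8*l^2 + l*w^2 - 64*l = l^2*(12 - w) + l*(w^2 - 14*w + 24) + 9*w^2 - 45*w - 756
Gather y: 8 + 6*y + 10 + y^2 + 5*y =y^2 + 11*y + 18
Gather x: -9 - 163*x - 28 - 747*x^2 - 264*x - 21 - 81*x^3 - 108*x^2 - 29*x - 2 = -81*x^3 - 855*x^2 - 456*x - 60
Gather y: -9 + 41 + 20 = 52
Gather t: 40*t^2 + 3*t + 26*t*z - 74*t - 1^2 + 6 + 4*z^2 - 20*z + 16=40*t^2 + t*(26*z - 71) + 4*z^2 - 20*z + 21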